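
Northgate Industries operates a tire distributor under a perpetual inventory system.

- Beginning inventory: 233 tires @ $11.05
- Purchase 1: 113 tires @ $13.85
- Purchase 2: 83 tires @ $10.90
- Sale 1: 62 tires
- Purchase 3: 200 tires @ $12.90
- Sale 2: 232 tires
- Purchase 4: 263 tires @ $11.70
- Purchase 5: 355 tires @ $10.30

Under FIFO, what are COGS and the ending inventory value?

COGS = $3,419.50; ending inventory = $10,938.50

Sale 1 (62) [FIFO — oldest first]: 62 @ $11.05 = $685.10
Sale 2 (232) [FIFO — oldest first]: 171 @ $11.05 + 61 @ $13.85 = $2,734.40
Total COGS = $685.10 + $2,734.40 = $3,419.50
Ending inventory: 52 @ $13.85 + 83 @ $10.90 + 200 @ $12.90 + 263 @ $11.70 + 355 @ $10.30 = $10,938.50
Check: goods available $14,358.00 = COGS $3,419.50 + ending $10,938.50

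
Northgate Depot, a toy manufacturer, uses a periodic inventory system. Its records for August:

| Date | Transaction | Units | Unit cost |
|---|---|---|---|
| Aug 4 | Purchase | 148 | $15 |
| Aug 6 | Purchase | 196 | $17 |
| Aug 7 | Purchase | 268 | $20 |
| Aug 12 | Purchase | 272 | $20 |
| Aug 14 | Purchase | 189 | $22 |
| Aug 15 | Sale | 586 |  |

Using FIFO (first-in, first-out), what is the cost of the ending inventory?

Ending inventory = $10,118

Aug 15, 586 sold [FIFO — oldest first]: 148 @ $15 + 196 @ $17 + 242 @ $20 = $10,392
Ending inventory: 26 @ $20 + 272 @ $20 + 189 @ $22 = $10,118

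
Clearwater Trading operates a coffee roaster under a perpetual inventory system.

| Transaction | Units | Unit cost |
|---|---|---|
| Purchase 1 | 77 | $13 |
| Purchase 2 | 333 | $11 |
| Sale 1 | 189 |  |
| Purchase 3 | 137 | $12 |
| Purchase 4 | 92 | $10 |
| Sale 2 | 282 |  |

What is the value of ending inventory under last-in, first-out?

Ending inventory = $2,002

Sale 1 (189) [LIFO — newest first]: 189 @ $11 = $2,079
Sale 2 (282) [LIFO — newest first]: 92 @ $10 + 137 @ $12 + 53 @ $11 = $3,147
Total COGS = $2,079 + $3,147 = $5,226
Ending inventory: 77 @ $13 + 91 @ $11 = $2,002
Check: goods available $7,228 = COGS $5,226 + ending $2,002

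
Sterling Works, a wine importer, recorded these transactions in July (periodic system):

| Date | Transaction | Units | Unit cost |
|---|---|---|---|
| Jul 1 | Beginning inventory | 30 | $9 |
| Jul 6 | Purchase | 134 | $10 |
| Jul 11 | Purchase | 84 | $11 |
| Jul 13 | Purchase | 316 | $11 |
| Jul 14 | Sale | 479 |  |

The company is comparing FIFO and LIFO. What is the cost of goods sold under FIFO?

FIFO COGS: 30 @ $9 + 134 @ $10 + 84 @ $11 + 231 @ $11 = $5,075
LIFO COGS: 316 @ $11 + 84 @ $11 + 79 @ $10 = $5,190

COGS = $5,075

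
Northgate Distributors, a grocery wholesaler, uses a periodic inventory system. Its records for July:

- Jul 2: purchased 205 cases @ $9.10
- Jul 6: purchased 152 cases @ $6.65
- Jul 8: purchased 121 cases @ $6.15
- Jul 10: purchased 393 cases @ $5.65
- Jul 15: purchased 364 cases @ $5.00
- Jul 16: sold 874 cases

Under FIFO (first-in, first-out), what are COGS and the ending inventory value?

Jul 16, 874 sold [FIFO — oldest first]: 205 @ $9.10 + 152 @ $6.65 + 121 @ $6.15 + 393 @ $5.65 + 3 @ $5.00 = $5,855.90
Ending inventory: 361 @ $5.00 = $1,805.00
Check: goods available $7,660.90 = COGS $5,855.90 + ending $1,805.00

COGS = $5,855.90; ending inventory = $1,805.00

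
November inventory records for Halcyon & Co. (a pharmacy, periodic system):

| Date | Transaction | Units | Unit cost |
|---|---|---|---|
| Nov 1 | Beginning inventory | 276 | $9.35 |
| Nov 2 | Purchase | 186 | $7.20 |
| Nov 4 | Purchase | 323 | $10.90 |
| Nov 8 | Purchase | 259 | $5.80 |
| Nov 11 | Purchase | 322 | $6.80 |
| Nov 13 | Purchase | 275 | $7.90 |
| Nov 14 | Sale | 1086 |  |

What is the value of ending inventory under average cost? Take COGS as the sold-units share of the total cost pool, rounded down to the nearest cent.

Nov 14, sell 1086: 1086/1641 × $13,304.80 → $8,805.00
Ending inventory (cost pool remaining) = $4,499.80

Ending inventory = $4,499.80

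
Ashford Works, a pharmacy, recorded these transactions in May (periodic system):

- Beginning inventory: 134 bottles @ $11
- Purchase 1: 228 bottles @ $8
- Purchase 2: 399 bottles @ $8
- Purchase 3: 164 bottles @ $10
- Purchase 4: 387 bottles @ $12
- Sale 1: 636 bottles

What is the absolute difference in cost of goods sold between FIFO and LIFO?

FIFO COGS: 134 @ $11 + 228 @ $8 + 274 @ $8 = $5,490
LIFO COGS: 387 @ $12 + 164 @ $10 + 85 @ $8 = $6,964
Difference = |$5,490 − $6,964| = $1,474

$1,474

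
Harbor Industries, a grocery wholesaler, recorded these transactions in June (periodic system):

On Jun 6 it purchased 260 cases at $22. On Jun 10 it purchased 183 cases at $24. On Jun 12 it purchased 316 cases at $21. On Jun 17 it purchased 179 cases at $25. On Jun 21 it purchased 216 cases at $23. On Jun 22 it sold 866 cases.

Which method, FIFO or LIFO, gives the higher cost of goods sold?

FIFO COGS: 260 @ $22 + 183 @ $24 + 316 @ $21 + 107 @ $25 = $19,423
LIFO COGS: 216 @ $23 + 179 @ $25 + 316 @ $21 + 155 @ $24 = $19,799

LIFO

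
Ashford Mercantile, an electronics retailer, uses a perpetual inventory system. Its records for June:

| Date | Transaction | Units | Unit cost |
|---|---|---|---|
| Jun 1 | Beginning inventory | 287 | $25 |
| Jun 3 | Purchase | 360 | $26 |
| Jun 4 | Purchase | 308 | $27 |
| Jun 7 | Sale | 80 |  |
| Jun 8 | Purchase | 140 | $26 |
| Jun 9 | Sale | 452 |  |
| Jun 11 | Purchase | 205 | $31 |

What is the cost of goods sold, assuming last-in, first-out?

COGS = $14,140

Jun 7, 80 sold [LIFO — newest first]: 80 @ $27 = $2,160
Jun 9, 452 sold [LIFO — newest first]: 140 @ $26 + 228 @ $27 + 84 @ $26 = $11,980
Total COGS = $2,160 + $11,980 = $14,140
Ending inventory: 287 @ $25 + 276 @ $26 + 205 @ $31 = $20,706
Check: goods available $34,846 = COGS $14,140 + ending $20,706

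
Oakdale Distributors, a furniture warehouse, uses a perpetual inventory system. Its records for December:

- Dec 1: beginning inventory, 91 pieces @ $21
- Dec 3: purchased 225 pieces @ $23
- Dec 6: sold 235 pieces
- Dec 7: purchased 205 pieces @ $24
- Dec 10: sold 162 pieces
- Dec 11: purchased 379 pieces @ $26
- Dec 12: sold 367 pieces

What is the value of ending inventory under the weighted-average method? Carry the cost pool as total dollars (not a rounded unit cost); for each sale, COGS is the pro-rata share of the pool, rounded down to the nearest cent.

After Dec 1: 91 on hand, pool $1,911.00 (≈ $21.0000 each)
After Dec 3: 316 on hand, pool $7,086.00 (≈ $22.4241 each)
Dec 6, sell 235: 235/316 × $7,086.00 → $5,269.65
After Dec 7: 286 on hand, pool $6,736.35 (≈ $23.5537 each)
Dec 10, sell 162: 162/286 × $6,736.35 → $3,815.69
After Dec 11: 503 on hand, pool $12,774.66 (≈ $25.3969 each)
Dec 12, sell 367: 367/503 × $12,774.66 → $9,320.67
Total COGS = $5,269.65 + $3,815.69 + $9,320.67 = $18,406.01
Ending inventory (cost pool remaining) = $3,453.99

Ending inventory = $3,453.99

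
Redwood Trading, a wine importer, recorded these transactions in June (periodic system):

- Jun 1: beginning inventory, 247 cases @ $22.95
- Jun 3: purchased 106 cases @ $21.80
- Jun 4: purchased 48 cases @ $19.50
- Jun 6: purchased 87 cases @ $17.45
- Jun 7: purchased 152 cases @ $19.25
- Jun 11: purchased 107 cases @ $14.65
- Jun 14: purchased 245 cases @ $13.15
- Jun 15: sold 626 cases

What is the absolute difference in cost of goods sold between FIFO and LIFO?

$3,174.15

FIFO COGS: 247 @ $22.95 + 106 @ $21.80 + 48 @ $19.50 + 87 @ $17.45 + 138 @ $19.25 = $13,090.10
LIFO COGS: 245 @ $13.15 + 107 @ $14.65 + 152 @ $19.25 + 87 @ $17.45 + 35 @ $19.50 = $9,915.95
Difference = |$13,090.10 − $9,915.95| = $3,174.15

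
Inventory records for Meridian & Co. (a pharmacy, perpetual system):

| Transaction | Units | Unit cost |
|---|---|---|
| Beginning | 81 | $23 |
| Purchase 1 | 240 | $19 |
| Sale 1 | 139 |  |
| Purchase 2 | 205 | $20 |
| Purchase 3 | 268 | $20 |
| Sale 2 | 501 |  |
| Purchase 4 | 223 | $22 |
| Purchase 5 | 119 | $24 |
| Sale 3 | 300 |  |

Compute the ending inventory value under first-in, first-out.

Sale 1 (139) [FIFO — oldest first]: 81 @ $23 + 58 @ $19 = $2,965
Sale 2 (501) [FIFO — oldest first]: 182 @ $19 + 205 @ $20 + 114 @ $20 = $9,838
Sale 3 (300) [FIFO — oldest first]: 154 @ $20 + 146 @ $22 = $6,292
Total COGS = $2,965 + $9,838 + $6,292 = $19,095
Ending inventory: 77 @ $22 + 119 @ $24 = $4,550

Ending inventory = $4,550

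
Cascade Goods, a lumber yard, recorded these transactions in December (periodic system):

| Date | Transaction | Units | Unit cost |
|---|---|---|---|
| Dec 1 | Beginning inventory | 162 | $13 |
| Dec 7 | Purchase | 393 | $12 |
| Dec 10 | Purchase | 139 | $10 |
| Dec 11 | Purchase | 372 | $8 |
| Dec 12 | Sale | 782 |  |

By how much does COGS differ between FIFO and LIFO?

FIFO COGS: 162 @ $13 + 393 @ $12 + 139 @ $10 + 88 @ $8 = $8,916
LIFO COGS: 372 @ $8 + 139 @ $10 + 271 @ $12 = $7,618
Difference = |$8,916 − $7,618| = $1,298

$1,298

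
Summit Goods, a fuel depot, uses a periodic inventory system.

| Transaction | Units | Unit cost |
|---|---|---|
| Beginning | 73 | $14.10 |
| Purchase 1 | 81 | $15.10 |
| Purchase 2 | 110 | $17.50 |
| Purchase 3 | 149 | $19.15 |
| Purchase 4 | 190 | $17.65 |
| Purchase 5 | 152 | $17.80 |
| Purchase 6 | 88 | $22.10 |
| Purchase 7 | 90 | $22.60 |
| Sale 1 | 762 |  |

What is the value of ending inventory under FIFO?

Ending inventory = $3,824.10

Sale 1 (762) [FIFO — oldest first]: 73 @ $14.10 + 81 @ $15.10 + 110 @ $17.50 + 149 @ $19.15 + 190 @ $17.65 + 152 @ $17.80 + 7 @ $22.10 = $13,244.55
Ending inventory: 81 @ $22.10 + 90 @ $22.60 = $3,824.10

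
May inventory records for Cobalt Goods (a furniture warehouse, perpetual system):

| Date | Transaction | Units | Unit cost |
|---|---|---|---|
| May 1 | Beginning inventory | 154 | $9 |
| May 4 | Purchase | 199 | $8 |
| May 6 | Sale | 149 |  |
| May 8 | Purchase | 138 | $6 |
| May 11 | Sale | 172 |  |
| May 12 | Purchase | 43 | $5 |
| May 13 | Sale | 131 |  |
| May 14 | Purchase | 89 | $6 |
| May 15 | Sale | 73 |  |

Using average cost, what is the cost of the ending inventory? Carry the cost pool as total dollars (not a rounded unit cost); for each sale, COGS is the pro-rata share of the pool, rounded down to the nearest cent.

After May 1: 154 on hand, pool $1,386.00 (≈ $9.0000 each)
After May 4: 353 on hand, pool $2,978.00 (≈ $8.4363 each)
May 6, sell 149: 149/353 × $2,978.00 → $1,257.00
After May 8: 342 on hand, pool $2,549.00 (≈ $7.4532 each)
May 11, sell 172: 172/342 × $2,549.00 → $1,281.95
After May 12: 213 on hand, pool $1,482.05 (≈ $6.9580 each)
May 13, sell 131: 131/213 × $1,482.05 → $911.49
After May 14: 171 on hand, pool $1,104.56 (≈ $6.4594 each)
May 15, sell 73: 73/171 × $1,104.56 → $471.53
Total COGS = $1,257.00 + $1,281.95 + $911.49 + $471.53 = $3,921.97
Ending inventory (cost pool remaining) = $633.03

Ending inventory = $633.03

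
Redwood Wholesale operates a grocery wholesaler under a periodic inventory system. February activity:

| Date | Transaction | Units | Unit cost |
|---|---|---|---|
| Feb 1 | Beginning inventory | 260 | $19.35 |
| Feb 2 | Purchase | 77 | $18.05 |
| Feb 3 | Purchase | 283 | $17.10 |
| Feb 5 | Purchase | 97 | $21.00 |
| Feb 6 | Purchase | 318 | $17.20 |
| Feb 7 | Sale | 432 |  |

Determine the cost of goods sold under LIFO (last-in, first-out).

COGS = $7,797.30

Feb 7, 432 sold [LIFO — newest first]: 318 @ $17.20 + 97 @ $21.00 + 17 @ $17.10 = $7,797.30
Ending inventory: 260 @ $19.35 + 77 @ $18.05 + 266 @ $17.10 = $10,969.45
Check: goods available $18,766.75 = COGS $7,797.30 + ending $10,969.45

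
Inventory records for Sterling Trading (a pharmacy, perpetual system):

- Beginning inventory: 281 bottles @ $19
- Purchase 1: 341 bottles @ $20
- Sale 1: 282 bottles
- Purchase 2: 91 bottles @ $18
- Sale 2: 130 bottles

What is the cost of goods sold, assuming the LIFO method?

COGS = $8,058

Sale 1 (282) [LIFO — newest first]: 282 @ $20 = $5,640
Sale 2 (130) [LIFO — newest first]: 91 @ $18 + 39 @ $20 = $2,418
Total COGS = $5,640 + $2,418 = $8,058
Ending inventory: 281 @ $19 + 20 @ $20 = $5,739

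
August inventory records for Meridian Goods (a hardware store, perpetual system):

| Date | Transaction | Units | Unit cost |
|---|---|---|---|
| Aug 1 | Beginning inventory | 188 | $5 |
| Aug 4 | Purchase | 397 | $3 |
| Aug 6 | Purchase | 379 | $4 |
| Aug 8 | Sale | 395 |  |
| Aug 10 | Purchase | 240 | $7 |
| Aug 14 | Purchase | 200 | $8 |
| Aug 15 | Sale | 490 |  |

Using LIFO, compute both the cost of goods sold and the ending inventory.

Aug 8, 395 sold [LIFO — newest first]: 379 @ $4 + 16 @ $3 = $1,564
Aug 15, 490 sold [LIFO — newest first]: 200 @ $8 + 240 @ $7 + 50 @ $3 = $3,430
Total COGS = $1,564 + $3,430 = $4,994
Ending inventory: 188 @ $5 + 331 @ $3 = $1,933
Check: goods available $6,927 = COGS $4,994 + ending $1,933

COGS = $4,994; ending inventory = $1,933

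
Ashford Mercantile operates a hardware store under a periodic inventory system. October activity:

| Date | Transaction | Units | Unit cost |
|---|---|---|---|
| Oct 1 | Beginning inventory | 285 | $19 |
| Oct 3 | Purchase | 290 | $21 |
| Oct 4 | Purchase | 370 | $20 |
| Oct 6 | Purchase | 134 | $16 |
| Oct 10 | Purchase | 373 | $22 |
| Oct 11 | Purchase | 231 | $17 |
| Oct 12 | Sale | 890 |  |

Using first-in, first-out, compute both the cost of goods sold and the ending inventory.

COGS = $17,805; ending inventory = $15,377

Oct 12, 890 sold [FIFO — oldest first]: 285 @ $19 + 290 @ $21 + 315 @ $20 = $17,805
Ending inventory: 55 @ $20 + 134 @ $16 + 373 @ $22 + 231 @ $17 = $15,377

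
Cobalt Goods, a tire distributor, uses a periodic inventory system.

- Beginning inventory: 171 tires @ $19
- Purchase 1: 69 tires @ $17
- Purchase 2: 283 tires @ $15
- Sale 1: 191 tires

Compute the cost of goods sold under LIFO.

Sale 1 (191) [LIFO — newest first]: 191 @ $15 = $2,865
Ending inventory: 171 @ $19 + 69 @ $17 + 92 @ $15 = $5,802

COGS = $2,865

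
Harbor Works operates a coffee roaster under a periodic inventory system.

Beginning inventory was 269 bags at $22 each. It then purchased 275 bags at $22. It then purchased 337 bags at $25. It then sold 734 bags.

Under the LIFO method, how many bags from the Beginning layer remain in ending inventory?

Sale 1 (734) [LIFO — newest first]: 337 @ $25 + 275 @ $22 + 122 @ $22 = $17,159
Ending inventory: 147 @ $22 = $3,234
Check: goods available $20,393 = COGS $17,159 + ending $3,234

147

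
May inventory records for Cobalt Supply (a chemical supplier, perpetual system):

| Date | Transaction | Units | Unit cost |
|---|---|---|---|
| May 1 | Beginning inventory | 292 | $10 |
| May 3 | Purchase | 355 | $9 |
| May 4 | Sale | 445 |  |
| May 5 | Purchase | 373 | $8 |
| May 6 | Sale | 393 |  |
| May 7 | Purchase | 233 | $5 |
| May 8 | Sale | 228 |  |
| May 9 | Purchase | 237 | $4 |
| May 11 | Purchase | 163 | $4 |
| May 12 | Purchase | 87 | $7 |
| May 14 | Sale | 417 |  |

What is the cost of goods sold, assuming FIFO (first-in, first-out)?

COGS = $11,184

May 4, 445 sold [FIFO — oldest first]: 292 @ $10 + 153 @ $9 = $4,297
May 6, 393 sold [FIFO — oldest first]: 202 @ $9 + 191 @ $8 = $3,346
May 8, 228 sold [FIFO — oldest first]: 182 @ $8 + 46 @ $5 = $1,686
May 14, 417 sold [FIFO — oldest first]: 187 @ $5 + 230 @ $4 = $1,855
Total COGS = $4,297 + $3,346 + $1,686 + $1,855 = $11,184
Ending inventory: 7 @ $4 + 163 @ $4 + 87 @ $7 = $1,289
Check: goods available $12,473 = COGS $11,184 + ending $1,289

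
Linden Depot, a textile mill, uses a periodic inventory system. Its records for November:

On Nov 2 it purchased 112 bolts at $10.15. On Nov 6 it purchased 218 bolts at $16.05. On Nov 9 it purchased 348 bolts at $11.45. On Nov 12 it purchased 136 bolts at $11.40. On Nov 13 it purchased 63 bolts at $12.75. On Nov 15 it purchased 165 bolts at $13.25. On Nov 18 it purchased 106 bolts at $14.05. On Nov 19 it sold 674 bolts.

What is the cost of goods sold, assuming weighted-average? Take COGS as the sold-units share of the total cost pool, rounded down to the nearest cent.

COGS = $8,600.83

Nov 19, sell 674: 674/1148 × $14,649.50 → $8,600.83
Ending inventory (cost pool remaining) = $6,048.67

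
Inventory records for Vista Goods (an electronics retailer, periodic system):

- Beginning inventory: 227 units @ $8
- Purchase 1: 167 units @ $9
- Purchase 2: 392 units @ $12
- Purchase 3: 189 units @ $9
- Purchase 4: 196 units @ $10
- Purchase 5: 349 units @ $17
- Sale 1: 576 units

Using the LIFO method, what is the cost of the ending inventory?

Ending inventory = $9,445

Sale 1 (576) [LIFO — newest first]: 349 @ $17 + 196 @ $10 + 31 @ $9 = $8,172
Ending inventory: 227 @ $8 + 167 @ $9 + 392 @ $12 + 158 @ $9 = $9,445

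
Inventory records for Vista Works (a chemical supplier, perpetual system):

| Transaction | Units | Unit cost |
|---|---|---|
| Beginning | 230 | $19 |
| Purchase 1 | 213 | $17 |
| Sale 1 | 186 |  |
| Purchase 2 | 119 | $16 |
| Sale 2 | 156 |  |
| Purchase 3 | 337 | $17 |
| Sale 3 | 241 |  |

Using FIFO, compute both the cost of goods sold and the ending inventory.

COGS = $10,252; ending inventory = $5,372

Sale 1 (186) [FIFO — oldest first]: 186 @ $19 = $3,534
Sale 2 (156) [FIFO — oldest first]: 44 @ $19 + 112 @ $17 = $2,740
Sale 3 (241) [FIFO — oldest first]: 101 @ $17 + 119 @ $16 + 21 @ $17 = $3,978
Total COGS = $3,534 + $2,740 + $3,978 = $10,252
Ending inventory: 316 @ $17 = $5,372
Check: goods available $15,624 = COGS $10,252 + ending $5,372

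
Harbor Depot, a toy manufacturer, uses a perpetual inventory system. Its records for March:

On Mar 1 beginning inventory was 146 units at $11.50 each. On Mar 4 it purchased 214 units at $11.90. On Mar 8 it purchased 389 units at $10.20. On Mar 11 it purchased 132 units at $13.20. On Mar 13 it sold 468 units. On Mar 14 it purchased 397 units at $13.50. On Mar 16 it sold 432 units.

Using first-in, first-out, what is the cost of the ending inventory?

Ending inventory = $5,103.00

Mar 13, 468 sold [FIFO — oldest first]: 146 @ $11.50 + 214 @ $11.90 + 108 @ $10.20 = $5,327.20
Mar 16, 432 sold [FIFO — oldest first]: 281 @ $10.20 + 132 @ $13.20 + 19 @ $13.50 = $4,865.10
Total COGS = $5,327.20 + $4,865.10 = $10,192.30
Ending inventory: 378 @ $13.50 = $5,103.00
Check: goods available $15,295.30 = COGS $10,192.30 + ending $5,103.00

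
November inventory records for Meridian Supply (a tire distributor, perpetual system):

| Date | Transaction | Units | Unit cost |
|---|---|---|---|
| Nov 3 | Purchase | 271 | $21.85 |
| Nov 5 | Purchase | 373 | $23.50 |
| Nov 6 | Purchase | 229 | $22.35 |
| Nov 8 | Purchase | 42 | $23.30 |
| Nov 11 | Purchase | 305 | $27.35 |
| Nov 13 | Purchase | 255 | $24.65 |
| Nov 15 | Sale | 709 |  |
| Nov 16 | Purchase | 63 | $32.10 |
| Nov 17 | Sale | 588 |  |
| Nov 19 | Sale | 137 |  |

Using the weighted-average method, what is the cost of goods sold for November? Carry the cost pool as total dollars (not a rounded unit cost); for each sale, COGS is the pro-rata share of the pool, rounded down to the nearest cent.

After Nov 3: 271 on hand, pool $5,921.35 (≈ $21.8500 each)
After Nov 5: 644 on hand, pool $14,686.85 (≈ $22.8057 each)
After Nov 6: 873 on hand, pool $19,805.00 (≈ $22.6861 each)
After Nov 8: 915 on hand, pool $20,783.60 (≈ $22.7143 each)
After Nov 11: 1220 on hand, pool $29,125.35 (≈ $23.8732 each)
After Nov 13: 1475 on hand, pool $35,411.10 (≈ $24.0075 each)
Nov 15, sell 709: 709/1475 × $35,411.10 → $17,021.33
After Nov 16: 829 on hand, pool $20,412.07 (≈ $24.6225 each)
Nov 17, sell 588: 588/829 × $20,412.07 → $14,478.04
Nov 19, sell 137: 137/241 × $5,934.03 → $3,373.28
Total COGS = $17,021.33 + $14,478.04 + $3,373.28 = $34,872.65
Ending inventory (cost pool remaining) = $2,560.75

COGS = $34,872.65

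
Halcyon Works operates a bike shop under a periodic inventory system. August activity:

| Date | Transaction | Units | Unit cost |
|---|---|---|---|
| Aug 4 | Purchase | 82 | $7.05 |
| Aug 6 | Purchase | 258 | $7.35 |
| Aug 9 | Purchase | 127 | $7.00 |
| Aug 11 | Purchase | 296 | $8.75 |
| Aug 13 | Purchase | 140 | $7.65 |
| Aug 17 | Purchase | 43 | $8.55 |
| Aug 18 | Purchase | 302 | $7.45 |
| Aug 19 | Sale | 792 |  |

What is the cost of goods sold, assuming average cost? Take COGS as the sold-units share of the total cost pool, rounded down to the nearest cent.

Aug 19, sell 792: 792/1248 × $9,641.95 → $6,118.92
Ending inventory (cost pool remaining) = $3,523.03

COGS = $6,118.92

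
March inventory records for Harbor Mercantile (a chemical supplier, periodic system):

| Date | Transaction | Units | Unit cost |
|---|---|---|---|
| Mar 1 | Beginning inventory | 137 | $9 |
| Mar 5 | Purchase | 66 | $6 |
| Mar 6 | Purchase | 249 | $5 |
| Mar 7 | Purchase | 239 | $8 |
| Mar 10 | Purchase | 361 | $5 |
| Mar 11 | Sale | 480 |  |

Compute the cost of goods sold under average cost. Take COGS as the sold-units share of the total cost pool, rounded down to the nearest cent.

Mar 11, sell 480: 480/1052 × $6,591.00 → $3,007.30
Ending inventory (cost pool remaining) = $3,583.70

COGS = $3,007.30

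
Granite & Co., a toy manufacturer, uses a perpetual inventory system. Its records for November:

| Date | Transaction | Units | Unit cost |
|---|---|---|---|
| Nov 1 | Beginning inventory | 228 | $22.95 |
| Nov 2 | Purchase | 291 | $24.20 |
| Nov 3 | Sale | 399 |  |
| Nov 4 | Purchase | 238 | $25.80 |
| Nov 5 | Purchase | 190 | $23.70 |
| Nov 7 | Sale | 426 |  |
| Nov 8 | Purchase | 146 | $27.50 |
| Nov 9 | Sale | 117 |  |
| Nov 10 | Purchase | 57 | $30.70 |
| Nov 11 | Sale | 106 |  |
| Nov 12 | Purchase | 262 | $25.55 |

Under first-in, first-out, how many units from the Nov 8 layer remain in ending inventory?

45

Nov 3, 399 sold [FIFO — oldest first]: 228 @ $22.95 + 171 @ $24.20 = $9,370.80
Nov 7, 426 sold [FIFO — oldest first]: 120 @ $24.20 + 238 @ $25.80 + 68 @ $23.70 = $10,656.00
Nov 9, 117 sold [FIFO — oldest first]: 117 @ $23.70 = $2,772.90
Nov 11, 106 sold [FIFO — oldest first]: 5 @ $23.70 + 101 @ $27.50 = $2,896.00
Total COGS = $9,370.80 + $10,656.00 + $2,772.90 + $2,896.00 = $25,695.70
Ending inventory: 45 @ $27.50 + 57 @ $30.70 + 262 @ $25.55 = $9,681.50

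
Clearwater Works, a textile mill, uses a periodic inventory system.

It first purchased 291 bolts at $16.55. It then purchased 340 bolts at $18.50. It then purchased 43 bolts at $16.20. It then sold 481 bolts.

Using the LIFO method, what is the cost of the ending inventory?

Sale 1 (481) [LIFO — newest first]: 43 @ $16.20 + 340 @ $18.50 + 98 @ $16.55 = $8,608.50
Ending inventory: 193 @ $16.55 = $3,194.15

Ending inventory = $3,194.15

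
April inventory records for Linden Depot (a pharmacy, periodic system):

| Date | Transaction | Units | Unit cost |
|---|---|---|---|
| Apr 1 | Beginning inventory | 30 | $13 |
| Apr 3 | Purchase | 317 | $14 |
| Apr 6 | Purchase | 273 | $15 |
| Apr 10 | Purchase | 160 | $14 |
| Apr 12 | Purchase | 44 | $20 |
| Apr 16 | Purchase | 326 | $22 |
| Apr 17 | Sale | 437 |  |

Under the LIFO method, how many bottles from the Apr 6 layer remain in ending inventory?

273

Apr 17, 437 sold [LIFO — newest first]: 326 @ $22 + 44 @ $20 + 67 @ $14 = $8,990
Ending inventory: 30 @ $13 + 317 @ $14 + 273 @ $15 + 93 @ $14 = $10,225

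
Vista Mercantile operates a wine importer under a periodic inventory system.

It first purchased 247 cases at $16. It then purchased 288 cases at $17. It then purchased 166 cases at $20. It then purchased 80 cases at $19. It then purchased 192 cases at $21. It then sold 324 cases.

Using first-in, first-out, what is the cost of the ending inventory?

Ending inventory = $12,459

Sale 1 (324) [FIFO — oldest first]: 247 @ $16 + 77 @ $17 = $5,261
Ending inventory: 211 @ $17 + 166 @ $20 + 80 @ $19 + 192 @ $21 = $12,459
Check: goods available $17,720 = COGS $5,261 + ending $12,459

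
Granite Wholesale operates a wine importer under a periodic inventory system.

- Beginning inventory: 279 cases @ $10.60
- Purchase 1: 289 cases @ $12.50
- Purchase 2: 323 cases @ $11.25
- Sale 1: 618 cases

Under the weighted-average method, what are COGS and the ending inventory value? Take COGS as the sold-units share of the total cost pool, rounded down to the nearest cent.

Sale 1, sell 618: 618/891 × $10,203.65 → $7,077.27
Ending inventory (cost pool remaining) = $3,126.38

COGS = $7,077.27; ending inventory = $3,126.38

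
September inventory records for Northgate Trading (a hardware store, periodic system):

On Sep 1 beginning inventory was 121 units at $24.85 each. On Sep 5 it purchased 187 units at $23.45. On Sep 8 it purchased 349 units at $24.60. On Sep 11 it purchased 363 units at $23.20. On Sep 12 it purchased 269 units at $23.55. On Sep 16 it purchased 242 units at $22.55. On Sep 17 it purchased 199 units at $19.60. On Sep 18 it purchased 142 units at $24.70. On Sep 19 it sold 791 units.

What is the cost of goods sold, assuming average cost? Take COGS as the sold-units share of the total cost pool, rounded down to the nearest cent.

COGS = $18,422.37

Sep 19, sell 791: 791/1872 × $43,598.85 → $18,422.37
Ending inventory (cost pool remaining) = $25,176.48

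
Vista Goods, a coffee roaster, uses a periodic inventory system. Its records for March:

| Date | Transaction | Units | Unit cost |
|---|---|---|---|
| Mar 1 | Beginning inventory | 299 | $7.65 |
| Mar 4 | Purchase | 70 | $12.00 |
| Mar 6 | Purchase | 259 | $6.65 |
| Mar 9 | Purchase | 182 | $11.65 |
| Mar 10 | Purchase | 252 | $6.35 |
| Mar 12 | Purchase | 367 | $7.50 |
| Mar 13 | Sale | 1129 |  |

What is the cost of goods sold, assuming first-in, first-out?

Mar 13, 1129 sold [FIFO — oldest first]: 299 @ $7.65 + 70 @ $12.00 + 259 @ $6.65 + 182 @ $11.65 + 252 @ $6.35 + 67 @ $7.50 = $9,072.70
Ending inventory: 300 @ $7.50 = $2,250.00
Check: goods available $11,322.70 = COGS $9,072.70 + ending $2,250.00

COGS = $9,072.70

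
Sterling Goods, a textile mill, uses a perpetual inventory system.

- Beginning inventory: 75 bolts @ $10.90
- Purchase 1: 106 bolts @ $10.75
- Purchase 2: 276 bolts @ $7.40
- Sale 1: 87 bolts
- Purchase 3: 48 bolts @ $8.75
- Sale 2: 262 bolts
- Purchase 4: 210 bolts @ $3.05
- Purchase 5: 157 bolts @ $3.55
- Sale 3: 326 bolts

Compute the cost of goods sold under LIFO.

Sale 1 (87) [LIFO — newest first]: 87 @ $7.40 = $643.80
Sale 2 (262) [LIFO — newest first]: 48 @ $8.75 + 189 @ $7.40 + 25 @ $10.75 = $2,087.35
Sale 3 (326) [LIFO — newest first]: 157 @ $3.55 + 169 @ $3.05 = $1,072.80
Total COGS = $643.80 + $2,087.35 + $1,072.80 = $3,803.95
Ending inventory: 75 @ $10.90 + 81 @ $10.75 + 41 @ $3.05 = $1,813.30
Check: goods available $5,617.25 = COGS $3,803.95 + ending $1,813.30

COGS = $3,803.95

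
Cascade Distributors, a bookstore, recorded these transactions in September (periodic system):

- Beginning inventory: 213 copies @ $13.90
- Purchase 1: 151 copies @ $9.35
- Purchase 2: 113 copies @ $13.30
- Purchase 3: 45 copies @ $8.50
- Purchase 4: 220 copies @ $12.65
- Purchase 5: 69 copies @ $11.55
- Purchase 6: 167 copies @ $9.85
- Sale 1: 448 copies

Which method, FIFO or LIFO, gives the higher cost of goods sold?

FIFO

FIFO COGS: 213 @ $13.90 + 151 @ $9.35 + 84 @ $13.30 = $5,489.75
LIFO COGS: 167 @ $9.85 + 69 @ $11.55 + 212 @ $12.65 = $5,123.70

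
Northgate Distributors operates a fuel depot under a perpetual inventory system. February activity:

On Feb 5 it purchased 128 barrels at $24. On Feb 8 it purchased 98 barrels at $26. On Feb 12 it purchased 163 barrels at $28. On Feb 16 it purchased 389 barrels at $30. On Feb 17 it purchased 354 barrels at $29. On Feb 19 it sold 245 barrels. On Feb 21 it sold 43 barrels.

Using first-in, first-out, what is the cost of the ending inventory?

Feb 19, 245 sold [FIFO — oldest first]: 128 @ $24 + 98 @ $26 + 19 @ $28 = $6,152
Feb 21, 43 sold [FIFO — oldest first]: 43 @ $28 = $1,204
Total COGS = $6,152 + $1,204 = $7,356
Ending inventory: 101 @ $28 + 389 @ $30 + 354 @ $29 = $24,764
Check: goods available $32,120 = COGS $7,356 + ending $24,764

Ending inventory = $24,764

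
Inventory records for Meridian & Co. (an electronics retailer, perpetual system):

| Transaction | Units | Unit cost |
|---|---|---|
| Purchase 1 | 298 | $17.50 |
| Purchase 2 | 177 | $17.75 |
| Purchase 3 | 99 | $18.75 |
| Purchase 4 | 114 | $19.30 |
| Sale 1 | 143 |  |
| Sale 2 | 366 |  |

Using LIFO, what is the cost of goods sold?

Sale 1 (143) [LIFO — newest first]: 114 @ $19.30 + 29 @ $18.75 = $2,743.95
Sale 2 (366) [LIFO — newest first]: 70 @ $18.75 + 177 @ $17.75 + 119 @ $17.50 = $6,536.75
Total COGS = $2,743.95 + $6,536.75 = $9,280.70
Ending inventory: 179 @ $17.50 = $3,132.50
Check: goods available $12,413.20 = COGS $9,280.70 + ending $3,132.50

COGS = $9,280.70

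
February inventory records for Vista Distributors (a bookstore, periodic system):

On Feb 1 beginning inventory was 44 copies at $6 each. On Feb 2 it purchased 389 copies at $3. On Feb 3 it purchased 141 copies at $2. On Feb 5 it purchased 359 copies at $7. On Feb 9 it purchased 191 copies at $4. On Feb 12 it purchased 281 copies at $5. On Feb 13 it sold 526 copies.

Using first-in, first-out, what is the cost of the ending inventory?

Feb 13, 526 sold [FIFO — oldest first]: 44 @ $6 + 389 @ $3 + 93 @ $2 = $1,617
Ending inventory: 48 @ $2 + 359 @ $7 + 191 @ $4 + 281 @ $5 = $4,778
Check: goods available $6,395 = COGS $1,617 + ending $4,778

Ending inventory = $4,778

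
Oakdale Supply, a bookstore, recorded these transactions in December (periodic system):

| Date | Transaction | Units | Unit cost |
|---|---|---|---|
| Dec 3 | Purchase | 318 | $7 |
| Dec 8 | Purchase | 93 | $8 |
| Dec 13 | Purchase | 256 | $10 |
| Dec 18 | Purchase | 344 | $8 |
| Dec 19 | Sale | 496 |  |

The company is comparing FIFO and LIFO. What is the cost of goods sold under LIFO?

FIFO COGS: 318 @ $7 + 93 @ $8 + 85 @ $10 = $3,820
LIFO COGS: 344 @ $8 + 152 @ $10 = $4,272

COGS = $4,272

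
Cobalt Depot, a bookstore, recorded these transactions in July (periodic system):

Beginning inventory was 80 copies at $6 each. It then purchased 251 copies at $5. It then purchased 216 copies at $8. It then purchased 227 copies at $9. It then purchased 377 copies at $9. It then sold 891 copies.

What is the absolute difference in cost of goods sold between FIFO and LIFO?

$960

FIFO COGS: 80 @ $6 + 251 @ $5 + 216 @ $8 + 227 @ $9 + 117 @ $9 = $6,559
LIFO COGS: 377 @ $9 + 227 @ $9 + 216 @ $8 + 71 @ $5 = $7,519
Difference = |$6,559 − $7,519| = $960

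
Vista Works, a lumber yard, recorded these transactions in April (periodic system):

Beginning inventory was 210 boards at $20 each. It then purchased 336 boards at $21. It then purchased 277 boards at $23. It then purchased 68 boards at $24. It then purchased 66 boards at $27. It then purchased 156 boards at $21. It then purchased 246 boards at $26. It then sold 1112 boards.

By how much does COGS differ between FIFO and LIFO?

$1,440

FIFO COGS: 210 @ $20 + 336 @ $21 + 277 @ $23 + 68 @ $24 + 66 @ $27 + 155 @ $21 = $24,296
LIFO COGS: 246 @ $26 + 156 @ $21 + 66 @ $27 + 68 @ $24 + 277 @ $23 + 299 @ $21 = $25,736
Difference = |$24,296 − $25,736| = $1,440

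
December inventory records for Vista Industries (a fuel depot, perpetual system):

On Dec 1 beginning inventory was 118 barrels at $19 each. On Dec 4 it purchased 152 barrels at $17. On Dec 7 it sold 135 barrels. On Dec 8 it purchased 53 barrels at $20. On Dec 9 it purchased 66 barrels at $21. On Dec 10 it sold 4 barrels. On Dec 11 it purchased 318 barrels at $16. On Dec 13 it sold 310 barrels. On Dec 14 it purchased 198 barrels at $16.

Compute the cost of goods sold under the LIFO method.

Dec 7, 135 sold [LIFO — newest first]: 135 @ $17 = $2,295
Dec 10, 4 sold [LIFO — newest first]: 4 @ $21 = $84
Dec 13, 310 sold [LIFO — newest first]: 310 @ $16 = $4,960
Total COGS = $2,295 + $84 + $4,960 = $7,339
Ending inventory: 118 @ $19 + 17 @ $17 + 53 @ $20 + 62 @ $21 + 8 @ $16 + 198 @ $16 = $8,189

COGS = $7,339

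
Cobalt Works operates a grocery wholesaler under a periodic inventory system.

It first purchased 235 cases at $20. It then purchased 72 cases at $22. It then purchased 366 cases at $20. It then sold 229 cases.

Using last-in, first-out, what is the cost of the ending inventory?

Ending inventory = $9,024

Sale 1 (229) [LIFO — newest first]: 229 @ $20 = $4,580
Ending inventory: 235 @ $20 + 72 @ $22 + 137 @ $20 = $9,024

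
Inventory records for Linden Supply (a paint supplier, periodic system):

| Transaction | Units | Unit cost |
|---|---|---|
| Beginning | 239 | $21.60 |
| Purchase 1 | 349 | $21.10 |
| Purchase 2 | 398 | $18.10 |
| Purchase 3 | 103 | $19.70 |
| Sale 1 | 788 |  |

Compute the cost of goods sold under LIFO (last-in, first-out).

COGS = $15,288.60

Sale 1 (788) [LIFO — newest first]: 103 @ $19.70 + 398 @ $18.10 + 287 @ $21.10 = $15,288.60
Ending inventory: 239 @ $21.60 + 62 @ $21.10 = $6,470.60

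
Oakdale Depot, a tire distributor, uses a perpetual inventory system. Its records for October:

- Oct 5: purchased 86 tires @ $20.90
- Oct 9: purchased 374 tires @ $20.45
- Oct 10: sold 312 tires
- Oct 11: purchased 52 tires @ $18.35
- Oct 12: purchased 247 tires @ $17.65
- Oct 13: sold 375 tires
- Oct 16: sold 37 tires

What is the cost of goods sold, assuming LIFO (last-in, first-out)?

COGS = $14,027.95

Oct 10, 312 sold [LIFO — newest first]: 312 @ $20.45 = $6,380.40
Oct 13, 375 sold [LIFO — newest first]: 247 @ $17.65 + 52 @ $18.35 + 62 @ $20.45 + 14 @ $20.90 = $6,874.25
Oct 16, 37 sold [LIFO — newest first]: 37 @ $20.90 = $773.30
Total COGS = $6,380.40 + $6,874.25 + $773.30 = $14,027.95
Ending inventory: 35 @ $20.90 = $731.50
Check: goods available $14,759.45 = COGS $14,027.95 + ending $731.50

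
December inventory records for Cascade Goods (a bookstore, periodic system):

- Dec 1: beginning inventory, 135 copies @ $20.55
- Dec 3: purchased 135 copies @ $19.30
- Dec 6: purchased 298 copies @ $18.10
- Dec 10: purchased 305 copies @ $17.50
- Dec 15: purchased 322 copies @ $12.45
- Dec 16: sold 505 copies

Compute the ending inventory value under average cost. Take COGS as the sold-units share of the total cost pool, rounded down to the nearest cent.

Ending inventory = $11,617.38

Dec 16, sell 505: 505/1195 × $20,119.95 → $8,502.57
Ending inventory (cost pool remaining) = $11,617.38
Check: goods available $20,119.95 = COGS $8,502.57 + ending $11,617.38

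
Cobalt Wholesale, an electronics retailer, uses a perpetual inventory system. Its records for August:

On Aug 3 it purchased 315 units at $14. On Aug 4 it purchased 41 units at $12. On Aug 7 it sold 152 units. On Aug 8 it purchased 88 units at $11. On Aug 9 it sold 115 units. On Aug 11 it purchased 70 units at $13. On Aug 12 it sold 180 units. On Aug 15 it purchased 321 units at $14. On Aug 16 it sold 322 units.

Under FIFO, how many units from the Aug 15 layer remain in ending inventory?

Aug 7, 152 sold [FIFO — oldest first]: 152 @ $14 = $2,128
Aug 9, 115 sold [FIFO — oldest first]: 115 @ $14 = $1,610
Aug 12, 180 sold [FIFO — oldest first]: 48 @ $14 + 41 @ $12 + 88 @ $11 + 3 @ $13 = $2,171
Aug 16, 322 sold [FIFO — oldest first]: 67 @ $13 + 255 @ $14 = $4,441
Total COGS = $2,128 + $1,610 + $2,171 + $4,441 = $10,350
Ending inventory: 66 @ $14 = $924

66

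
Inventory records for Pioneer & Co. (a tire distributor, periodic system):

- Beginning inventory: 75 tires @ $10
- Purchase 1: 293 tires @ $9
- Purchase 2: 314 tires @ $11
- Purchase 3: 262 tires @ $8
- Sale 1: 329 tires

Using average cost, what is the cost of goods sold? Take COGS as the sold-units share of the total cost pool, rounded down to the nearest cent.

COGS = $3,114.69

Sale 1, sell 329: 329/944 × $8,937.00 → $3,114.69
Ending inventory (cost pool remaining) = $5,822.31
Check: goods available $8,937.00 = COGS $3,114.69 + ending $5,822.31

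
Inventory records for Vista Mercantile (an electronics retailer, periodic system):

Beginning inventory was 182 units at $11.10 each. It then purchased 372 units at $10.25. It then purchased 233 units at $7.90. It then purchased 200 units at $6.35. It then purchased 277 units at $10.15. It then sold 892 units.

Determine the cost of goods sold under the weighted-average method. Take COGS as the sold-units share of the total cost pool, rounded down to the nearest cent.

Sale 1, sell 892: 892/1264 × $11,755.45 → $8,295.77
Ending inventory (cost pool remaining) = $3,459.68
Check: goods available $11,755.45 = COGS $8,295.77 + ending $3,459.68

COGS = $8,295.77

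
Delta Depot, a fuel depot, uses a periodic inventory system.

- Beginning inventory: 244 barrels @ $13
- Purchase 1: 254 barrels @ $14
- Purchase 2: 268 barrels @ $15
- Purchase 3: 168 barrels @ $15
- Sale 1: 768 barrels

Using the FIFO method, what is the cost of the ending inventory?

Sale 1 (768) [FIFO — oldest first]: 244 @ $13 + 254 @ $14 + 268 @ $15 + 2 @ $15 = $10,778
Ending inventory: 166 @ $15 = $2,490
Check: goods available $13,268 = COGS $10,778 + ending $2,490

Ending inventory = $2,490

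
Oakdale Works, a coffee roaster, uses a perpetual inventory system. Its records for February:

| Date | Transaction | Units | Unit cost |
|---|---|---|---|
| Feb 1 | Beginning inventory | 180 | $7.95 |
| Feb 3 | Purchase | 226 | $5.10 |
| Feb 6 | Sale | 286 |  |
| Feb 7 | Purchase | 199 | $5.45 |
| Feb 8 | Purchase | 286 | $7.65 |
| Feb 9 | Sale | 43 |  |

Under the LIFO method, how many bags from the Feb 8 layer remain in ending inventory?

Feb 6, 286 sold [LIFO — newest first]: 226 @ $5.10 + 60 @ $7.95 = $1,629.60
Feb 9, 43 sold [LIFO — newest first]: 43 @ $7.65 = $328.95
Total COGS = $1,629.60 + $328.95 = $1,958.55
Ending inventory: 120 @ $7.95 + 199 @ $5.45 + 243 @ $7.65 = $3,897.50

243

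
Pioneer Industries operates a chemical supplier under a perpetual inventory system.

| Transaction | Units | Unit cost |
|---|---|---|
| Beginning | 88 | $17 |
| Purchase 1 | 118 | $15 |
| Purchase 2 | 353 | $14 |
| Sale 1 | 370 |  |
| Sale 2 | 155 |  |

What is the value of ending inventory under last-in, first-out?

Sale 1 (370) [LIFO — newest first]: 353 @ $14 + 17 @ $15 = $5,197
Sale 2 (155) [LIFO — newest first]: 101 @ $15 + 54 @ $17 = $2,433
Total COGS = $5,197 + $2,433 = $7,630
Ending inventory: 34 @ $17 = $578

Ending inventory = $578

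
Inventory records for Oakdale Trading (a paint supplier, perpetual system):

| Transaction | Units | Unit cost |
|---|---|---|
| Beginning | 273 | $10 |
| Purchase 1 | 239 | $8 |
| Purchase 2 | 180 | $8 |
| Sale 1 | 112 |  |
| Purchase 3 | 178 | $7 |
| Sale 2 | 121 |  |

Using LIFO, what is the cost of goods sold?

COGS = $1,743

Sale 1 (112) [LIFO — newest first]: 112 @ $8 = $896
Sale 2 (121) [LIFO — newest first]: 121 @ $7 = $847
Total COGS = $896 + $847 = $1,743
Ending inventory: 273 @ $10 + 239 @ $8 + 68 @ $8 + 57 @ $7 = $5,585
Check: goods available $7,328 = COGS $1,743 + ending $5,585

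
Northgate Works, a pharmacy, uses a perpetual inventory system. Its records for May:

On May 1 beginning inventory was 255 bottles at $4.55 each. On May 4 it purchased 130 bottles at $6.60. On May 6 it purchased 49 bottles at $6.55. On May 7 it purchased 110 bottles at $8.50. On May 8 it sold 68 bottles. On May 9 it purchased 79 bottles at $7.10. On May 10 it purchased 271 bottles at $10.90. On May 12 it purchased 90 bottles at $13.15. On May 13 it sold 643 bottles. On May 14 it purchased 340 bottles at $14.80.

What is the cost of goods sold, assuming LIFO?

May 8, 68 sold [LIFO — newest first]: 68 @ $8.50 = $578.00
May 13, 643 sold [LIFO — newest first]: 90 @ $13.15 + 271 @ $10.90 + 79 @ $7.10 + 42 @ $8.50 + 49 @ $6.55 + 112 @ $6.60 = $6,115.45
Total COGS = $578.00 + $6,115.45 = $6,693.45
Ending inventory: 255 @ $4.55 + 18 @ $6.60 + 340 @ $14.80 = $6,311.05

COGS = $6,693.45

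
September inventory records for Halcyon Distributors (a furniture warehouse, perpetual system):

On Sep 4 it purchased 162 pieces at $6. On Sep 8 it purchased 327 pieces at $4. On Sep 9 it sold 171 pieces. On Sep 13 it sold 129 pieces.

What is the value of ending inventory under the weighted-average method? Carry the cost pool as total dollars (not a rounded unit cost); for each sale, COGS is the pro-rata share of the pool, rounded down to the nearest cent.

After Sep 4: 162 on hand, pool $972.00 (≈ $6.0000 each)
After Sep 8: 489 on hand, pool $2,280.00 (≈ $4.6626 each)
Sep 9, sell 171: 171/489 × $2,280.00 → $797.30
Sep 13, sell 129: 129/318 × $1,482.70 → $601.47
Total COGS = $797.30 + $601.47 = $1,398.77
Ending inventory (cost pool remaining) = $881.23

Ending inventory = $881.23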